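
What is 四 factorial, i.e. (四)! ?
Convert 四 (Chinese numeral) → 4 (decimal)
Compute 4! = 24
24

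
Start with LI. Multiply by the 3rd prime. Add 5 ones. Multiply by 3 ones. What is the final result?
Convert LI (Roman numeral) → 50 + 1 = 51 (decimal)
Start: 51
Convert the 3rd prime (prime index) → 5 (decimal)
51 × 5 = 255
Convert 5 ones (place-value notation) → 5 (decimal)
255 + 5 = 260
Convert 3 ones (place-value notation) → 3 (decimal)
260 × 3 = 780
780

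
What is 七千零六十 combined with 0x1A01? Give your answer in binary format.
Convert 七千零六十 (Chinese numeral) → 7×1000 + 6×10 = 7060 (decimal)
Convert 0x1A01 (hexadecimal) → 1×4096 + 10×256 + 1 = 6657 (decimal)
Compute 7060 + 6657 = 13717
Convert 13717 (decimal) → 13717 = 8192 + 4096 + 1024 + 256 + 128 + 16 + 4 + 1 → 0b11010110010101 (binary)
0b11010110010101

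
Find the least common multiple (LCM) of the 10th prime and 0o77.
Convert the 10th prime (prime index) → 29 (decimal)
Convert 0o77 (octal) → 7×8 + 7 = 63 (decimal)
Compute lcm(29, 63) = 1827
1827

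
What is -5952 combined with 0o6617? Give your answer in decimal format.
Convert 0o6617 (octal) → 6×512 + 6×64 + 1×8 + 7 = 3471 (decimal)
Compute -5952 + 3471 = -2481
-2481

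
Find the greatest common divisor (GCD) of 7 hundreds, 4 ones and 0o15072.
Convert 7 hundreds, 4 ones (place-value notation) → 7×100 + 4 = 704 (decimal)
Convert 0o15072 (octal) → 1×4096 + 5×512 + 7×8 + 2 = 6714 (decimal)
Compute gcd(704, 6714) = 2
2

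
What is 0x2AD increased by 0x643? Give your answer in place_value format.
Convert 0x2AD (hexadecimal) → 2×256 + 10×16 + 13 = 685 (decimal)
Convert 0x643 (hexadecimal) → 6×256 + 4×16 + 3 = 1603 (decimal)
Compute 685 + 1603 = 2288
Convert 2288 (decimal) → 2288 = 2×1000 + 2×100 + 8×10 + 8 → 2 thousands, 2 hundreds, 8 tens, 8 ones (place-value notation)
2 thousands, 2 hundreds, 8 tens, 8 ones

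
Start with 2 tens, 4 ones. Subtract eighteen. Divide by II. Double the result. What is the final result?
Convert 2 tens, 4 ones (place-value notation) → 2×10 + 4 = 24 (decimal)
Start: 24
Convert eighteen (English words) → 18 (decimal)
24 - 18 = 6
Convert II (Roman numeral) → 1 + 1 = 2 (decimal)
6 ÷ 2 = 3
3 × 2 = 6
6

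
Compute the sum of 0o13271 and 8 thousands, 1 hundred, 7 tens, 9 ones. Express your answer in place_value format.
Convert 0o13271 (octal) → 1×4096 + 3×512 + 2×64 + 7×8 + 1 = 5817 (decimal)
Convert 8 thousands, 1 hundred, 7 tens, 9 ones (place-value notation) → 8×1000 + 1×100 + 7×10 + 9 = 8179 (decimal)
Compute 5817 + 8179 = 13996
Convert 13996 (decimal) → 13996 = 13×1000 + 9×100 + 9×10 + 6 → 13 thousands, 9 hundreds, 9 tens, 6 ones (place-value notation)
13 thousands, 9 hundreds, 9 tens, 6 ones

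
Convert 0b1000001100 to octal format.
Convert 0b1000001100 (binary) → 512 + 8 + 4 = 524 (decimal)
Convert 524 (decimal) → 524 = 1×512 + 1×8 + 4 → 0o1014 (octal)
0o1014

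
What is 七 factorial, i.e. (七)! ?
Convert 七 (Chinese numeral) → 7 (decimal)
Compute 7! = 5040
5040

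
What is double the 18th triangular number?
The 18th triangular number = 18×19/2 = 171
Compute 171 × 2 = 342
342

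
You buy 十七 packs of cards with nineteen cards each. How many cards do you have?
Convert nineteen (English words) → 19 (decimal)
Convert 十七 (Chinese numeral) → 1×10 + 7 = 17 (decimal)
Compute 19 × 17 = 323
323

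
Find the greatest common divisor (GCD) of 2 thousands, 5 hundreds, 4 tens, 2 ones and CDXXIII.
Convert 2 thousands, 5 hundreds, 4 tens, 2 ones (place-value notation) → 2×1000 + 5×100 + 4×10 + 2 = 2542 (decimal)
Convert CDXXIII (Roman numeral) → 400 + 10 + 10 + 1 + 1 + 1 = 423 (decimal)
Compute gcd(2542, 423) = 1
1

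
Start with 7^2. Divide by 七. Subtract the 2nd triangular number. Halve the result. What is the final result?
Convert 7^2 (power) → 49 (decimal)
Start: 49
Convert 七 (Chinese numeral) → 7 (decimal)
49 ÷ 7 = 7
Convert the 2nd triangular number (triangular index) → 2×3/2 = 3 (decimal)
7 - 3 = 4
4 ÷ 2 = 2
2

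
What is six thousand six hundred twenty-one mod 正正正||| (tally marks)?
Convert six thousand six hundred twenty-one (English words) → 6×1000 + 6×100 + 21 = 6621 (decimal)
Convert 正正正||| (tally marks) → 5 + 5 + 5 + 3 = 18 (decimal)
Compute 6621 mod 18 = 15
15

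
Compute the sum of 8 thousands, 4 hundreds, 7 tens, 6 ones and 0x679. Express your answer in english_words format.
Convert 8 thousands, 4 hundreds, 7 tens, 6 ones (place-value notation) → 8×1000 + 4×100 + 7×10 + 6 = 8476 (decimal)
Convert 0x679 (hexadecimal) → 6×256 + 7×16 + 9 = 1657 (decimal)
Compute 8476 + 1657 = 10133
Convert 10133 (decimal) → 10133 = 10×1000 + 1×100 + 33 → ten thousand one hundred thirty-three (English words)
ten thousand one hundred thirty-three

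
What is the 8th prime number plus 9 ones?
The 8th prime number = 19
Convert 9 ones (place-value notation) → 9 (decimal)
Compute 19 + 9 = 28
28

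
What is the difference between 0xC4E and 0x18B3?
Convert 0xC4E (hexadecimal) → 12×256 + 4×16 + 14 = 3150 (decimal)
Convert 0x18B3 (hexadecimal) → 1×4096 + 8×256 + 11×16 + 3 = 6323 (decimal)
Difference: |3150 - 6323| = 3173
3173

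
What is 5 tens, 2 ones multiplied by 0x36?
Convert 5 tens, 2 ones (place-value notation) → 5×10 + 2 = 52 (decimal)
Convert 0x36 (hexadecimal) → 3×16 + 6 = 54 (decimal)
Compute 52 × 54 = 2808
2808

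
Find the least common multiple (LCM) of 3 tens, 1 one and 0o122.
Convert 3 tens, 1 one (place-value notation) → 3×10 + 1 = 31 (decimal)
Convert 0o122 (octal) → 1×64 + 2×8 + 2 = 82 (decimal)
Compute lcm(31, 82) = 2542
2542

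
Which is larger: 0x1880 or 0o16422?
Convert 0x1880 (hexadecimal) → 1×4096 + 8×256 + 8×16 = 6272 (decimal)
Convert 0o16422 (octal) → 1×4096 + 6×512 + 4×64 + 2×8 + 2 = 7442 (decimal)
Compare 6272 vs 7442: larger = 7442
7442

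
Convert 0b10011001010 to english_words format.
Convert 0b10011001010 (binary) → 1024 + 128 + 64 + 8 + 2 = 1226 (decimal)
Convert 1226 (decimal) → 1226 = 1×1000 + 2×100 + 26 → one thousand two hundred twenty-six (English words)
one thousand two hundred twenty-six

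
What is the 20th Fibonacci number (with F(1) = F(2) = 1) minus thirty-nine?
The 20th Fibonacci number (with F(1) = F(2) = 1) = 6765
Convert thirty-nine (English words) → 39 (decimal)
Compute 6765 - 39 = 6726
6726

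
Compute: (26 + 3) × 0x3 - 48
Convert 0x3 (hexadecimal) → 3 (decimal)
Expression in decimal: (26 + 3) × 3 - 48
Parentheses first: 26 + 3 = 29
Multiply: 29 × 3 = 87
Subtract: 87 - 48 = 39
39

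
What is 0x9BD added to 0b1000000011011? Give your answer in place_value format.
Convert 0x9BD (hexadecimal) → 9×256 + 11×16 + 13 = 2493 (decimal)
Convert 0b1000000011011 (binary) → 4096 + 16 + 8 + 2 + 1 = 4123 (decimal)
Compute 2493 + 4123 = 6616
Convert 6616 (decimal) → 6616 = 6×1000 + 6×100 + 1×10 + 6 → 6 thousands, 6 hundreds, 1 ten, 6 ones (place-value notation)
6 thousands, 6 hundreds, 1 ten, 6 ones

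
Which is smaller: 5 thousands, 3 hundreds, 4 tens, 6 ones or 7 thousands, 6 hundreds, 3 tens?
Convert 5 thousands, 3 hundreds, 4 tens, 6 ones (place-value notation) → 5×1000 + 3×100 + 4×10 + 6 = 5346 (decimal)
Convert 7 thousands, 6 hundreds, 3 tens (place-value notation) → 7×1000 + 6×100 + 3×10 = 7630 (decimal)
Compare 5346 vs 7630: smaller = 5346
5346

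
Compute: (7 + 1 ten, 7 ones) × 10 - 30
Convert 1 ten, 7 ones (place-value notation) → 1×10 + 7 = 17 (decimal)
Expression in decimal: (7 + 17) × 10 - 30
Parentheses first: 7 + 17 = 24
Multiply: 24 × 10 = 240
Subtract: 240 - 30 = 210
210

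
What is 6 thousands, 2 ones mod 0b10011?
Convert 6 thousands, 2 ones (place-value notation) → 6×1000 + 2 = 6002 (decimal)
Convert 0b10011 (binary) → 16 + 2 + 1 = 19 (decimal)
Compute 6002 mod 19 = 17
17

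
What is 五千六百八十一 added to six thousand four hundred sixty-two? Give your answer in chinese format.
Convert 五千六百八十一 (Chinese numeral) → 5×1000 + 6×100 + 8×10 + 1 = 5681 (decimal)
Convert six thousand four hundred sixty-two (English words) → 6×1000 + 4×100 + 62 = 6462 (decimal)
Compute 5681 + 6462 = 12143
Convert 12143 (decimal) → 12143 = 1×10000 + 2×1000 + 1×100 + 4×10 + 3 → 一万二千一百四十三 (Chinese numeral)
一万二千一百四十三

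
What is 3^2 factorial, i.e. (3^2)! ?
Convert 3^2 (power) → 9 (decimal)
Compute 9! = 362880
362880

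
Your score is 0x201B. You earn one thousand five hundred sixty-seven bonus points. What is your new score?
Convert 0x201B (hexadecimal) → 2×4096 + 1×16 + 11 = 8219 (decimal)
Convert one thousand five hundred sixty-seven (English words) → 1×1000 + 5×100 + 67 = 1567 (decimal)
Compute 8219 + 1567 = 9786
9786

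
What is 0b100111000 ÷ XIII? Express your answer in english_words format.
Convert 0b100111000 (binary) → 256 + 32 + 16 + 8 = 312 (decimal)
Convert XIII (Roman numeral) → 10 + 1 + 1 + 1 = 13 (decimal)
Compute 312 ÷ 13 = 24
Convert 24 (decimal) → twenty-four (English words)
twenty-four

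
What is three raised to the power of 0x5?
Convert three (English words) → 3 (decimal)
Convert 0x5 (hexadecimal) → 5 (decimal)
Compute 3 ^ 5 = 243
243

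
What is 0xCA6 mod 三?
Convert 0xCA6 (hexadecimal) → 12×256 + 10×16 + 6 = 3238 (decimal)
Convert 三 (Chinese numeral) → 3 (decimal)
Compute 3238 mod 3 = 1
1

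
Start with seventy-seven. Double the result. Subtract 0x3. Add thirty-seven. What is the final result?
Convert seventy-seven (English words) → 77 (decimal)
Start: 77
77 × 2 = 154
Convert 0x3 (hexadecimal) → 3 (decimal)
154 - 3 = 151
Convert thirty-seven (English words) → 37 (decimal)
151 + 37 = 188
188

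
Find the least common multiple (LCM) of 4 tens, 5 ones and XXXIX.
Convert 4 tens, 5 ones (place-value notation) → 4×10 + 5 = 45 (decimal)
Convert XXXIX (Roman numeral) → 10 + 10 + 10 + 9 = 39 (decimal)
Compute lcm(45, 39) = 585
585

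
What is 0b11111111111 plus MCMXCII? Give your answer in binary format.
Convert 0b11111111111 (binary) → 1024 + 512 + 256 + 128 + 64 + 32 + 16 + 8 + 4 + 2 + 1 = 2047 (decimal)
Convert MCMXCII (Roman numeral) → 1000 + 900 + 90 + 1 + 1 = 1992 (decimal)
Compute 2047 + 1992 = 4039
Convert 4039 (decimal) → 4039 = 2048 + 1024 + 512 + 256 + 128 + 64 + 4 + 2 + 1 → 0b111111000111 (binary)
0b111111000111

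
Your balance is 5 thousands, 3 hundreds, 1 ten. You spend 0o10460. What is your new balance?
Convert 5 thousands, 3 hundreds, 1 ten (place-value notation) → 5×1000 + 3×100 + 1×10 = 5310 (decimal)
Convert 0o10460 (octal) → 1×4096 + 4×64 + 6×8 = 4400 (decimal)
Compute 5310 - 4400 = 910
910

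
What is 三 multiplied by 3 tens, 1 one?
Convert 三 (Chinese numeral) → 3 (decimal)
Convert 3 tens, 1 one (place-value notation) → 3×10 + 1 = 31 (decimal)
Compute 3 × 31 = 93
93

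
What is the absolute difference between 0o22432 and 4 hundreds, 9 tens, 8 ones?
Convert 0o22432 (octal) → 2×4096 + 2×512 + 4×64 + 3×8 + 2 = 9498 (decimal)
Convert 4 hundreds, 9 tens, 8 ones (place-value notation) → 4×100 + 9×10 + 8 = 498 (decimal)
Compute |9498 - 498| = 9000
9000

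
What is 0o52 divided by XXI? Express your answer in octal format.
Convert 0o52 (octal) → 5×8 + 2 = 42 (decimal)
Convert XXI (Roman numeral) → 10 + 10 + 1 = 21 (decimal)
Compute 42 ÷ 21 = 2
Convert 2 (decimal) → 0o2 (octal)
0o2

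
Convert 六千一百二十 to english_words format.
Convert 六千一百二十 (Chinese numeral) → 6×1000 + 1×100 + 2×10 = 6120 (decimal)
Convert 6120 (decimal) → 6120 = 6×1000 + 1×100 + 20 → six thousand one hundred twenty (English words)
six thousand one hundred twenty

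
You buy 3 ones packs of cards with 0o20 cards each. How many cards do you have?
Convert 0o20 (octal) → 2×8 = 16 (decimal)
Convert 3 ones (place-value notation) → 3 (decimal)
Compute 16 × 3 = 48
48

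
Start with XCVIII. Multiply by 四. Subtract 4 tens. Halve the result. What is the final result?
Convert XCVIII (Roman numeral) → 90 + 5 + 1 + 1 + 1 = 98 (decimal)
Start: 98
Convert 四 (Chinese numeral) → 4 (decimal)
98 × 4 = 392
Convert 4 tens (place-value notation) → 4×10 = 40 (decimal)
392 - 40 = 352
352 ÷ 2 = 176
176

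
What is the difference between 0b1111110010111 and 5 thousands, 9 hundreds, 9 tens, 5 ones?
Convert 0b1111110010111 (binary) → 4096 + 2048 + 1024 + 512 + 256 + 128 + 16 + 4 + 2 + 1 = 8087 (decimal)
Convert 5 thousands, 9 hundreds, 9 tens, 5 ones (place-value notation) → 5×1000 + 9×100 + 9×10 + 5 = 5995 (decimal)
Difference: |8087 - 5995| = 2092
2092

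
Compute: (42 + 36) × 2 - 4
Parentheses first: 42 + 36 = 78
Multiply: 78 × 2 = 156
Subtract: 156 - 4 = 152
152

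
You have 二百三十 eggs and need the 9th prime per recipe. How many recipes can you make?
Convert 二百三十 (Chinese numeral) → 2×100 + 3×10 = 230 (decimal)
Convert the 9th prime (prime index) → 23 (decimal)
Compute 230 ÷ 23 = 10
10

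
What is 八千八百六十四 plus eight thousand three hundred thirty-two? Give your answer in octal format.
Convert 八千八百六十四 (Chinese numeral) → 8×1000 + 8×100 + 6×10 + 4 = 8864 (decimal)
Convert eight thousand three hundred thirty-two (English words) → 8×1000 + 3×100 + 32 = 8332 (decimal)
Compute 8864 + 8332 = 17196
Convert 17196 (decimal) → 17196 = 4×4096 + 1×512 + 4×64 + 5×8 + 4 → 0o41454 (octal)
0o41454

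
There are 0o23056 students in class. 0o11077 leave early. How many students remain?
Convert 0o23056 (octal) → 2×4096 + 3×512 + 5×8 + 6 = 9774 (decimal)
Convert 0o11077 (octal) → 1×4096 + 1×512 + 7×8 + 7 = 4671 (decimal)
Compute 9774 - 4671 = 5103
5103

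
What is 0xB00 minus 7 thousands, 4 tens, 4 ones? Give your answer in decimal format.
Convert 0xB00 (hexadecimal) → 11×256 = 2816 (decimal)
Convert 7 thousands, 4 tens, 4 ones (place-value notation) → 7×1000 + 4×10 + 4 = 7044 (decimal)
Compute 2816 - 7044 = -4228
-4228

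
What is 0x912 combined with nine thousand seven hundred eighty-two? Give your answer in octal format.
Convert 0x912 (hexadecimal) → 9×256 + 1×16 + 2 = 2322 (decimal)
Convert nine thousand seven hundred eighty-two (English words) → 9×1000 + 7×100 + 82 = 9782 (decimal)
Compute 2322 + 9782 = 12104
Convert 12104 (decimal) → 12104 = 2×4096 + 7×512 + 5×64 + 1×8 → 0o27510 (octal)
0o27510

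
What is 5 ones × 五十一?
Convert 5 ones (place-value notation) → 5 (decimal)
Convert 五十一 (Chinese numeral) → 5×10 + 1 = 51 (decimal)
Compute 5 × 51 = 255
255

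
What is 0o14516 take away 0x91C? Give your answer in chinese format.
Convert 0o14516 (octal) → 1×4096 + 4×512 + 5×64 + 1×8 + 6 = 6478 (decimal)
Convert 0x91C (hexadecimal) → 9×256 + 1×16 + 12 = 2332 (decimal)
Compute 6478 - 2332 = 4146
Convert 4146 (decimal) → 4146 = 4×1000 + 1×100 + 4×10 + 6 → 四千一百四十六 (Chinese numeral)
四千一百四十六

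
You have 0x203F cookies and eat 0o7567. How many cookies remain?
Convert 0x203F (hexadecimal) → 2×4096 + 3×16 + 15 = 8255 (decimal)
Convert 0o7567 (octal) → 7×512 + 5×64 + 6×8 + 7 = 3959 (decimal)
Compute 8255 - 3959 = 4296
4296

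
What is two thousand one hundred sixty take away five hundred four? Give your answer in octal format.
Convert two thousand one hundred sixty (English words) → 2×1000 + 1×100 + 60 = 2160 (decimal)
Convert five hundred four (English words) → 5×100 + 4 = 504 (decimal)
Compute 2160 - 504 = 1656
Convert 1656 (decimal) → 1656 = 3×512 + 1×64 + 7×8 → 0o3170 (octal)
0o3170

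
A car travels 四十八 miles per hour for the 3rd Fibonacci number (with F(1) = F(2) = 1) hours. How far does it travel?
Convert 四十八 (Chinese numeral) → 4×10 + 8 = 48 (decimal)
Convert the 3rd Fibonacci number (with F(1) = F(2) = 1) (Fibonacci index) → 1, 1, 2 → 2 (decimal)
Compute 48 × 2 = 96
96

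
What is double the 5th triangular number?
The 5th triangular number = 5×6/2 = 15
Compute 15 × 2 = 30
30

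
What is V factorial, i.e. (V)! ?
Convert V (Roman numeral) → 5 (decimal)
Compute 5! = 120
120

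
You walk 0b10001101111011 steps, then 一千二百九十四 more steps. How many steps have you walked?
Convert 0b10001101111011 (binary) → 8192 + 512 + 256 + 64 + 32 + 16 + 8 + 2 + 1 = 9083 (decimal)
Convert 一千二百九十四 (Chinese numeral) → 1×1000 + 2×100 + 9×10 + 4 = 1294 (decimal)
Compute 9083 + 1294 = 10377
10377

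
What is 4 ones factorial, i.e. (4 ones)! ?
Convert 4 ones (place-value notation) → 4 (decimal)
Compute 4! = 24
24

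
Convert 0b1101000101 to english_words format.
Convert 0b1101000101 (binary) → 512 + 256 + 64 + 4 + 1 = 837 (decimal)
Convert 837 (decimal) → 837 = 8×100 + 37 → eight hundred thirty-seven (English words)
eight hundred thirty-seven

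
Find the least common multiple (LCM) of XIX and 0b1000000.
Convert XIX (Roman numeral) → 10 + 9 = 19 (decimal)
Convert 0b1000000 (binary) → 64 (decimal)
Compute lcm(19, 64) = 1216
1216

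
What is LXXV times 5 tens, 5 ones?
Convert LXXV (Roman numeral) → 50 + 10 + 10 + 5 = 75 (decimal)
Convert 5 tens, 5 ones (place-value notation) → 5×10 + 5 = 55 (decimal)
Compute 75 × 55 = 4125
4125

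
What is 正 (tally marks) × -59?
Convert 正 (tally marks) → 5 (decimal)
Compute 5 × -59 = -295
-295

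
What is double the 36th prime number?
The 36th prime number = 151
Compute 151 × 2 = 302
302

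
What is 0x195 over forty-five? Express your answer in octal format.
Convert 0x195 (hexadecimal) → 1×256 + 9×16 + 5 = 405 (decimal)
Convert forty-five (English words) → 45 (decimal)
Compute 405 ÷ 45 = 9
Convert 9 (decimal) → 9 = 1×8 + 1 → 0o11 (octal)
0o11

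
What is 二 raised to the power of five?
Convert 二 (Chinese numeral) → 2 (decimal)
Convert five (English words) → 5 (decimal)
Compute 2 ^ 5 = 32
32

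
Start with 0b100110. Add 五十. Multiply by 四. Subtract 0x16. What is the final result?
Convert 0b100110 (binary) → 32 + 4 + 2 = 38 (decimal)
Start: 38
Convert 五十 (Chinese numeral) → 5×10 = 50 (decimal)
38 + 50 = 88
Convert 四 (Chinese numeral) → 4 (decimal)
88 × 4 = 352
Convert 0x16 (hexadecimal) → 1×16 + 6 = 22 (decimal)
352 - 22 = 330
330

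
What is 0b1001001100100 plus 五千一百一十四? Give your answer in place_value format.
Convert 0b1001001100100 (binary) → 4096 + 512 + 64 + 32 + 4 = 4708 (decimal)
Convert 五千一百一十四 (Chinese numeral) → 5×1000 + 1×100 + 1×10 + 4 = 5114 (decimal)
Compute 4708 + 5114 = 9822
Convert 9822 (decimal) → 9822 = 9×1000 + 8×100 + 2×10 + 2 → 9 thousands, 8 hundreds, 2 tens, 2 ones (place-value notation)
9 thousands, 8 hundreds, 2 tens, 2 ones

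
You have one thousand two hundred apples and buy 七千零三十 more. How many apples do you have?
Convert one thousand two hundred (English words) → 1×1000 + 2×100 = 1200 (decimal)
Convert 七千零三十 (Chinese numeral) → 7×1000 + 3×10 = 7030 (decimal)
Compute 1200 + 7030 = 8230
8230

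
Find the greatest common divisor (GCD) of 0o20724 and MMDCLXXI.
Convert 0o20724 (octal) → 2×4096 + 7×64 + 2×8 + 4 = 8660 (decimal)
Convert MMDCLXXI (Roman numeral) → 1000 + 1000 + 500 + 100 + 50 + 10 + 10 + 1 = 2671 (decimal)
Compute gcd(8660, 2671) = 1
1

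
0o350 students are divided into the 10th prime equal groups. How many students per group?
Convert 0o350 (octal) → 3×64 + 5×8 = 232 (decimal)
Convert the 10th prime (prime index) → 29 (decimal)
Compute 232 ÷ 29 = 8
8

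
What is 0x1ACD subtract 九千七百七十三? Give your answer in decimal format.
Convert 0x1ACD (hexadecimal) → 1×4096 + 10×256 + 12×16 + 13 = 6861 (decimal)
Convert 九千七百七十三 (Chinese numeral) → 9×1000 + 7×100 + 7×10 + 3 = 9773 (decimal)
Compute 6861 - 9773 = -2912
-2912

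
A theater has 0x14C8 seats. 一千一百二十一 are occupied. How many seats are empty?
Convert 0x14C8 (hexadecimal) → 1×4096 + 4×256 + 12×16 + 8 = 5320 (decimal)
Convert 一千一百二十一 (Chinese numeral) → 1×1000 + 1×100 + 2×10 + 1 = 1121 (decimal)
Compute 5320 - 1121 = 4199
4199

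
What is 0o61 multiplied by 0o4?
Convert 0o61 (octal) → 6×8 + 1 = 49 (decimal)
Convert 0o4 (octal) → 4 (decimal)
Compute 49 × 4 = 196
196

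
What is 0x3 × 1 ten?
Convert 0x3 (hexadecimal) → 3 (decimal)
Convert 1 ten (place-value notation) → 1×10 = 10 (decimal)
Compute 3 × 10 = 30
30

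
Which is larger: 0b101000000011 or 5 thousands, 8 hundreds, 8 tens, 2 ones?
Convert 0b101000000011 (binary) → 2048 + 512 + 2 + 1 = 2563 (decimal)
Convert 5 thousands, 8 hundreds, 8 tens, 2 ones (place-value notation) → 5×1000 + 8×100 + 8×10 + 2 = 5882 (decimal)
Compare 2563 vs 5882: larger = 5882
5882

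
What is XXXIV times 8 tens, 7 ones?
Convert XXXIV (Roman numeral) → 10 + 10 + 10 + 4 = 34 (decimal)
Convert 8 tens, 7 ones (place-value notation) → 8×10 + 7 = 87 (decimal)
Compute 34 × 87 = 2958
2958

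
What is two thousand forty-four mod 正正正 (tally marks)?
Convert two thousand forty-four (English words) → 2×1000 + 44 = 2044 (decimal)
Convert 正正正 (tally marks) → 5 + 5 + 5 = 15 (decimal)
Compute 2044 mod 15 = 4
4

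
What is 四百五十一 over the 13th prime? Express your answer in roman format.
Convert 四百五十一 (Chinese numeral) → 4×100 + 5×10 + 1 = 451 (decimal)
Convert the 13th prime (prime index) → 41 (decimal)
Compute 451 ÷ 41 = 11
Convert 11 (decimal) → 11 = 10 + 1 → XI (Roman numeral)
XI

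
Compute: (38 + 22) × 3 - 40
Parentheses first: 38 + 22 = 60
Multiply: 60 × 3 = 180
Subtract: 180 - 40 = 140
140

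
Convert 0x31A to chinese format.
Convert 0x31A (hexadecimal) → 3×256 + 1×16 + 10 = 794 (decimal)
Convert 794 (decimal) → 794 = 7×100 + 9×10 + 4 → 七百九十四 (Chinese numeral)
七百九十四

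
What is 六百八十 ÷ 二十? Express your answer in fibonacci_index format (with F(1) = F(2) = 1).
Convert 六百八十 (Chinese numeral) → 6×100 + 8×10 = 680 (decimal)
Convert 二十 (Chinese numeral) → 2×10 = 20 (decimal)
Compute 680 ÷ 20 = 34
Convert 34 (decimal) → 1, 1, 2, 3, 5, 8, 13, 21, 34 → the 9th Fibonacci number (Fibonacci index)
the 9th Fibonacci number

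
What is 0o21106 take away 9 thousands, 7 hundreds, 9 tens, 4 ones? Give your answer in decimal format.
Convert 0o21106 (octal) → 2×4096 + 1×512 + 1×64 + 6 = 8774 (decimal)
Convert 9 thousands, 7 hundreds, 9 tens, 4 ones (place-value notation) → 9×1000 + 7×100 + 9×10 + 4 = 9794 (decimal)
Compute 8774 - 9794 = -1020
-1020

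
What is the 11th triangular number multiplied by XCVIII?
Convert the 11th triangular number (triangular index) → 11×12/2 = 66 (decimal)
Convert XCVIII (Roman numeral) → 90 + 5 + 1 + 1 + 1 = 98 (decimal)
Compute 66 × 98 = 6468
6468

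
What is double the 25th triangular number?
The 25th triangular number = 25×26/2 = 325
Compute 325 × 2 = 650
650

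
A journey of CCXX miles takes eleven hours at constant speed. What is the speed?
Convert CCXX (Roman numeral) → 100 + 100 + 10 + 10 = 220 (decimal)
Convert eleven (English words) → 11 (decimal)
Compute 220 ÷ 11 = 20
20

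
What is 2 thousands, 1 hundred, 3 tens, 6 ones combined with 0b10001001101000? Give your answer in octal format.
Convert 2 thousands, 1 hundred, 3 tens, 6 ones (place-value notation) → 2×1000 + 1×100 + 3×10 + 6 = 2136 (decimal)
Convert 0b10001001101000 (binary) → 8192 + 512 + 64 + 32 + 8 = 8808 (decimal)
Compute 2136 + 8808 = 10944
Convert 10944 (decimal) → 10944 = 2×4096 + 5×512 + 3×64 → 0o25300 (octal)
0o25300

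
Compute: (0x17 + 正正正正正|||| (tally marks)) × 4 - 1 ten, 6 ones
Convert 0x17 (hexadecimal) → 1×16 + 7 = 23 (decimal)
Convert 正正正正正|||| (tally marks) → 5 + 5 + 5 + 5 + 5 + 4 = 29 (decimal)
Convert 1 ten, 6 ones (place-value notation) → 1×10 + 6 = 16 (decimal)
Expression in decimal: (23 + 29) × 4 - 16
Parentheses first: 23 + 29 = 52
Multiply: 52 × 4 = 208
Subtract: 208 - 16 = 192
192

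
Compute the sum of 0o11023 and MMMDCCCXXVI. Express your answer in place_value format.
Convert 0o11023 (octal) → 1×4096 + 1×512 + 2×8 + 3 = 4627 (decimal)
Convert MMMDCCCXXVI (Roman numeral) → 1000 + 1000 + 1000 + 500 + 100 + 100 + 100 + 10 + 10 + 5 + 1 = 3826 (decimal)
Compute 4627 + 3826 = 8453
Convert 8453 (decimal) → 8453 = 8×1000 + 4×100 + 5×10 + 3 → 8 thousands, 4 hundreds, 5 tens, 3 ones (place-value notation)
8 thousands, 4 hundreds, 5 tens, 3 ones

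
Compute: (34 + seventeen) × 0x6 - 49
Convert seventeen (English words) → 17 (decimal)
Convert 0x6 (hexadecimal) → 6 (decimal)
Expression in decimal: (34 + 17) × 6 - 49
Parentheses first: 34 + 17 = 51
Multiply: 51 × 6 = 306
Subtract: 306 - 49 = 257
257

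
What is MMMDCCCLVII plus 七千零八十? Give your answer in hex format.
Convert MMMDCCCLVII (Roman numeral) → 1000 + 1000 + 1000 + 500 + 100 + 100 + 100 + 50 + 5 + 1 + 1 = 3857 (decimal)
Convert 七千零八十 (Chinese numeral) → 7×1000 + 8×10 = 7080 (decimal)
Compute 3857 + 7080 = 10937
Convert 10937 (decimal) → 10937 = 2×4096 + 10×256 + 11×16 + 9 → 0x2AB9 (hexadecimal)
0x2AB9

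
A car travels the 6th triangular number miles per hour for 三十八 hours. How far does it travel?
Convert the 6th triangular number (triangular index) → 6×7/2 = 21 (decimal)
Convert 三十八 (Chinese numeral) → 3×10 + 8 = 38 (decimal)
Compute 21 × 38 = 798
798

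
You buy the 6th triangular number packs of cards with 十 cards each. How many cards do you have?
Convert 十 (Chinese numeral) → 1×10 = 10 (decimal)
Convert the 6th triangular number (triangular index) → 6×7/2 = 21 (decimal)
Compute 10 × 21 = 210
210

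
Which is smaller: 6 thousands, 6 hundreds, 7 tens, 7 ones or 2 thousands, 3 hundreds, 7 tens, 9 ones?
Convert 6 thousands, 6 hundreds, 7 tens, 7 ones (place-value notation) → 6×1000 + 6×100 + 7×10 + 7 = 6677 (decimal)
Convert 2 thousands, 3 hundreds, 7 tens, 9 ones (place-value notation) → 2×1000 + 3×100 + 7×10 + 9 = 2379 (decimal)
Compare 6677 vs 2379: smaller = 2379
2379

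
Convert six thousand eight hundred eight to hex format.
Convert six thousand eight hundred eight (English words) → 6×1000 + 8×100 + 8 = 6808 (decimal)
Convert 6808 (decimal) → 6808 = 1×4096 + 10×256 + 9×16 + 8 → 0x1A98 (hexadecimal)
0x1A98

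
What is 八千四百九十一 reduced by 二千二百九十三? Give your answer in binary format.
Convert 八千四百九十一 (Chinese numeral) → 8×1000 + 4×100 + 9×10 + 1 = 8491 (decimal)
Convert 二千二百九十三 (Chinese numeral) → 2×1000 + 2×100 + 9×10 + 3 = 2293 (decimal)
Compute 8491 - 2293 = 6198
Convert 6198 (decimal) → 6198 = 4096 + 2048 + 32 + 16 + 4 + 2 → 0b1100000110110 (binary)
0b1100000110110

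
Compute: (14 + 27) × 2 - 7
Parentheses first: 14 + 27 = 41
Multiply: 41 × 2 = 82
Subtract: 82 - 7 = 75
75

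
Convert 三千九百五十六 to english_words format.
Convert 三千九百五十六 (Chinese numeral) → 3×1000 + 9×100 + 5×10 + 6 = 3956 (decimal)
Convert 3956 (decimal) → 3956 = 3×1000 + 9×100 + 56 → three thousand nine hundred fifty-six (English words)
three thousand nine hundred fifty-six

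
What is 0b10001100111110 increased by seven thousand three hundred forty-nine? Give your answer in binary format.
Convert 0b10001100111110 (binary) → 8192 + 512 + 256 + 32 + 16 + 8 + 4 + 2 = 9022 (decimal)
Convert seven thousand three hundred forty-nine (English words) → 7×1000 + 3×100 + 49 = 7349 (decimal)
Compute 9022 + 7349 = 16371
Convert 16371 (decimal) → 16371 = 8192 + 4096 + 2048 + 1024 + 512 + 256 + 128 + 64 + 32 + 16 + 2 + 1 → 0b11111111110011 (binary)
0b11111111110011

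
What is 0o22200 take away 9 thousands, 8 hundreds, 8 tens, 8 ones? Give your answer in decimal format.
Convert 0o22200 (octal) → 2×4096 + 2×512 + 2×64 = 9344 (decimal)
Convert 9 thousands, 8 hundreds, 8 tens, 8 ones (place-value notation) → 9×1000 + 8×100 + 8×10 + 8 = 9888 (decimal)
Compute 9344 - 9888 = -544
-544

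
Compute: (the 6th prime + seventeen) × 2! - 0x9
Convert the 6th prime (prime index) → 13 (decimal)
Convert seventeen (English words) → 17 (decimal)
Convert 2! (factorial) → 2 (decimal)
Convert 0x9 (hexadecimal) → 9 (decimal)
Expression in decimal: (13 + 17) × 2 - 9
Parentheses first: 13 + 17 = 30
Multiply: 30 × 2 = 60
Subtract: 60 - 9 = 51
51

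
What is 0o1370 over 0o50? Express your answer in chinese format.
Convert 0o1370 (octal) → 1×512 + 3×64 + 7×8 = 760 (decimal)
Convert 0o50 (octal) → 5×8 = 40 (decimal)
Compute 760 ÷ 40 = 19
Convert 19 (decimal) → 19 = 1×10 + 9 → 十九 (Chinese numeral)
十九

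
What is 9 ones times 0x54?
Convert 9 ones (place-value notation) → 9 (decimal)
Convert 0x54 (hexadecimal) → 5×16 + 4 = 84 (decimal)
Compute 9 × 84 = 756
756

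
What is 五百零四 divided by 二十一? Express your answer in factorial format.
Convert 五百零四 (Chinese numeral) → 5×100 + 4 = 504 (decimal)
Convert 二十一 (Chinese numeral) → 2×10 + 1 = 21 (decimal)
Compute 504 ÷ 21 = 24
Convert 24 (decimal) → 4! (factorial)
4!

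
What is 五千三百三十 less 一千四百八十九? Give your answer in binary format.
Convert 五千三百三十 (Chinese numeral) → 5×1000 + 3×100 + 3×10 = 5330 (decimal)
Convert 一千四百八十九 (Chinese numeral) → 1×1000 + 4×100 + 8×10 + 9 = 1489 (decimal)
Compute 5330 - 1489 = 3841
Convert 3841 (decimal) → 3841 = 2048 + 1024 + 512 + 256 + 1 → 0b111100000001 (binary)
0b111100000001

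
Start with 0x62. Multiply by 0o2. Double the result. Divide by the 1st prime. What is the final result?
Convert 0x62 (hexadecimal) → 6×16 + 2 = 98 (decimal)
Start: 98
Convert 0o2 (octal) → 2 (decimal)
98 × 2 = 196
196 × 2 = 392
Convert the 1st prime (prime index) → 2 (decimal)
392 ÷ 2 = 196
196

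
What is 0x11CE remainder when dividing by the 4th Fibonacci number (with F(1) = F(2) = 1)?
Convert 0x11CE (hexadecimal) → 1×4096 + 1×256 + 12×16 + 14 = 4558 (decimal)
Convert the 4th Fibonacci number (with F(1) = F(2) = 1) (Fibonacci index) → 1, 1, 2, 3 → 3 (decimal)
Compute 4558 mod 3 = 1
1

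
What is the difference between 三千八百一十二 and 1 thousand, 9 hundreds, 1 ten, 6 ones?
Convert 三千八百一十二 (Chinese numeral) → 3×1000 + 8×100 + 1×10 + 2 = 3812 (decimal)
Convert 1 thousand, 9 hundreds, 1 ten, 6 ones (place-value notation) → 1×1000 + 9×100 + 1×10 + 6 = 1916 (decimal)
Difference: |3812 - 1916| = 1896
1896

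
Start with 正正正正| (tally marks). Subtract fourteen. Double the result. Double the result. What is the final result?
Convert 正正正正| (tally marks) → 5 + 5 + 5 + 5 + 1 = 21 (decimal)
Start: 21
Convert fourteen (English words) → 14 (decimal)
21 - 14 = 7
7 × 2 = 14
14 × 2 = 28
28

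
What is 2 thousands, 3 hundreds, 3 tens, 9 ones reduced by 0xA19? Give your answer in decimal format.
Convert 2 thousands, 3 hundreds, 3 tens, 9 ones (place-value notation) → 2×1000 + 3×100 + 3×10 + 9 = 2339 (decimal)
Convert 0xA19 (hexadecimal) → 10×256 + 1×16 + 9 = 2585 (decimal)
Compute 2339 - 2585 = -246
-246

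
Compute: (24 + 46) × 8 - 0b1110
Convert 0b1110 (binary) → 8 + 4 + 2 = 14 (decimal)
Expression in decimal: (24 + 46) × 8 - 14
Parentheses first: 24 + 46 = 70
Multiply: 70 × 8 = 560
Subtract: 560 - 14 = 546
546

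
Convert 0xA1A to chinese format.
Convert 0xA1A (hexadecimal) → 10×256 + 1×16 + 10 = 2586 (decimal)
Convert 2586 (decimal) → 2586 = 2×1000 + 5×100 + 8×10 + 6 → 二千五百八十六 (Chinese numeral)
二千五百八十六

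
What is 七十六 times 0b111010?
Convert 七十六 (Chinese numeral) → 7×10 + 6 = 76 (decimal)
Convert 0b111010 (binary) → 32 + 16 + 8 + 2 = 58 (decimal)
Compute 76 × 58 = 4408
4408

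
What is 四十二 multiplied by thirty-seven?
Convert 四十二 (Chinese numeral) → 4×10 + 2 = 42 (decimal)
Convert thirty-seven (English words) → 37 (decimal)
Compute 42 × 37 = 1554
1554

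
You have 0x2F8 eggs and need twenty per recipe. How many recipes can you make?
Convert 0x2F8 (hexadecimal) → 2×256 + 15×16 + 8 = 760 (decimal)
Convert twenty (English words) → 20 (decimal)
Compute 760 ÷ 20 = 38
38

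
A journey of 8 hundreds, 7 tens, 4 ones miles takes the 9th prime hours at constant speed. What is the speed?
Convert 8 hundreds, 7 tens, 4 ones (place-value notation) → 8×100 + 7×10 + 4 = 874 (decimal)
Convert the 9th prime (prime index) → 23 (decimal)
Compute 874 ÷ 23 = 38
38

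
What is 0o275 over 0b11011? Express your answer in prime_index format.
Convert 0o275 (octal) → 2×64 + 7×8 + 5 = 189 (decimal)
Convert 0b11011 (binary) → 16 + 8 + 2 + 1 = 27 (decimal)
Compute 189 ÷ 27 = 7
Convert 7 (decimal) → the 4th prime (prime index)
the 4th prime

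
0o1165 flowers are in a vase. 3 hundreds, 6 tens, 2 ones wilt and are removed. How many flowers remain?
Convert 0o1165 (octal) → 1×512 + 1×64 + 6×8 + 5 = 629 (decimal)
Convert 3 hundreds, 6 tens, 2 ones (place-value notation) → 3×100 + 6×10 + 2 = 362 (decimal)
Compute 629 - 362 = 267
267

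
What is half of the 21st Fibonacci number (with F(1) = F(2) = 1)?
The 21st Fibonacci number (with F(1) = F(2) = 1) = 10946
Compute 10946 ÷ 2 = 5473
5473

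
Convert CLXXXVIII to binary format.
Convert CLXXXVIII (Roman numeral) → 100 + 50 + 10 + 10 + 10 + 5 + 1 + 1 + 1 = 188 (decimal)
Convert 188 (decimal) → 188 = 128 + 32 + 16 + 8 + 4 → 0b10111100 (binary)
0b10111100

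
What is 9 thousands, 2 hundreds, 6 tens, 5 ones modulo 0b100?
Convert 9 thousands, 2 hundreds, 6 tens, 5 ones (place-value notation) → 9×1000 + 2×100 + 6×10 + 5 = 9265 (decimal)
Convert 0b100 (binary) → 4 (decimal)
Compute 9265 mod 4 = 1
1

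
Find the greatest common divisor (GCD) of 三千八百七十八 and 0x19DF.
Convert 三千八百七十八 (Chinese numeral) → 3×1000 + 8×100 + 7×10 + 8 = 3878 (decimal)
Convert 0x19DF (hexadecimal) → 1×4096 + 9×256 + 13×16 + 15 = 6623 (decimal)
Compute gcd(3878, 6623) = 1
1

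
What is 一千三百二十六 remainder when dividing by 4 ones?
Convert 一千三百二十六 (Chinese numeral) → 1×1000 + 3×100 + 2×10 + 6 = 1326 (decimal)
Convert 4 ones (place-value notation) → 4 (decimal)
Compute 1326 mod 4 = 2
2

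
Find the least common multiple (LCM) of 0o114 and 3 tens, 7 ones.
Convert 0o114 (octal) → 1×64 + 1×8 + 4 = 76 (decimal)
Convert 3 tens, 7 ones (place-value notation) → 3×10 + 7 = 37 (decimal)
Compute lcm(76, 37) = 2812
2812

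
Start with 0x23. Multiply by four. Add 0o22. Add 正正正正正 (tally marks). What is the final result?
Convert 0x23 (hexadecimal) → 2×16 + 3 = 35 (decimal)
Start: 35
Convert four (English words) → 4 (decimal)
35 × 4 = 140
Convert 0o22 (octal) → 2×8 + 2 = 18 (decimal)
140 + 18 = 158
Convert 正正正正正 (tally marks) → 5 + 5 + 5 + 5 + 5 = 25 (decimal)
158 + 25 = 183
183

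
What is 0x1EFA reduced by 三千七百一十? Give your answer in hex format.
Convert 0x1EFA (hexadecimal) → 1×4096 + 14×256 + 15×16 + 10 = 7930 (decimal)
Convert 三千七百一十 (Chinese numeral) → 3×1000 + 7×100 + 1×10 = 3710 (decimal)
Compute 7930 - 3710 = 4220
Convert 4220 (decimal) → 4220 = 1×4096 + 7×16 + 12 → 0x107C (hexadecimal)
0x107C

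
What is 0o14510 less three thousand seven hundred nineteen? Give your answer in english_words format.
Convert 0o14510 (octal) → 1×4096 + 4×512 + 5×64 + 1×8 = 6472 (decimal)
Convert three thousand seven hundred nineteen (English words) → 3×1000 + 7×100 + 19 = 3719 (decimal)
Compute 6472 - 3719 = 2753
Convert 2753 (decimal) → 2753 = 2×1000 + 7×100 + 53 → two thousand seven hundred fifty-three (English words)
two thousand seven hundred fifty-three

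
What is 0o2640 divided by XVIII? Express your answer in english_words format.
Convert 0o2640 (octal) → 2×512 + 6×64 + 4×8 = 1440 (decimal)
Convert XVIII (Roman numeral) → 10 + 5 + 1 + 1 + 1 = 18 (decimal)
Compute 1440 ÷ 18 = 80
Convert 80 (decimal) → eighty (English words)
eighty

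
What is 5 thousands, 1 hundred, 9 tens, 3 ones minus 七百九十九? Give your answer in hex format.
Convert 5 thousands, 1 hundred, 9 tens, 3 ones (place-value notation) → 5×1000 + 1×100 + 9×10 + 3 = 5193 (decimal)
Convert 七百九十九 (Chinese numeral) → 7×100 + 9×10 + 9 = 799 (decimal)
Compute 5193 - 799 = 4394
Convert 4394 (decimal) → 4394 = 1×4096 + 1×256 + 2×16 + 10 → 0x112A (hexadecimal)
0x112A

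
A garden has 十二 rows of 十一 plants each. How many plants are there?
Convert 十一 (Chinese numeral) → 1×10 + 1 = 11 (decimal)
Convert 十二 (Chinese numeral) → 1×10 + 2 = 12 (decimal)
Compute 11 × 12 = 132
132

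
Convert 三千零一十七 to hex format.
Convert 三千零一十七 (Chinese numeral) → 3×1000 + 1×10 + 7 = 3017 (decimal)
Convert 3017 (decimal) → 3017 = 11×256 + 12×16 + 9 → 0xBC9 (hexadecimal)
0xBC9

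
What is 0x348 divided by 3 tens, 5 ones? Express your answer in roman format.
Convert 0x348 (hexadecimal) → 3×256 + 4×16 + 8 = 840 (decimal)
Convert 3 tens, 5 ones (place-value notation) → 3×10 + 5 = 35 (decimal)
Compute 840 ÷ 35 = 24
Convert 24 (decimal) → 24 = 10 + 10 + 4 → XXIV (Roman numeral)
XXIV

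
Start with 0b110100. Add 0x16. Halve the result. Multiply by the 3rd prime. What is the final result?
Convert 0b110100 (binary) → 32 + 16 + 4 = 52 (decimal)
Start: 52
Convert 0x16 (hexadecimal) → 1×16 + 6 = 22 (decimal)
52 + 22 = 74
74 ÷ 2 = 37
Convert the 3rd prime (prime index) → 5 (decimal)
37 × 5 = 185
185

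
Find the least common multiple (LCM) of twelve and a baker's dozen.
Convert twelve (English words) → 12 (decimal)
Convert a baker's dozen (colloquial) → 13 (decimal)
Compute lcm(12, 13) = 156
156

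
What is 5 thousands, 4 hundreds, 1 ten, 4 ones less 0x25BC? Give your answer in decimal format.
Convert 5 thousands, 4 hundreds, 1 ten, 4 ones (place-value notation) → 5×1000 + 4×100 + 1×10 + 4 = 5414 (decimal)
Convert 0x25BC (hexadecimal) → 2×4096 + 5×256 + 11×16 + 12 = 9660 (decimal)
Compute 5414 - 9660 = -4246
-4246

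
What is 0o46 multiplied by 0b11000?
Convert 0o46 (octal) → 4×8 + 6 = 38 (decimal)
Convert 0b11000 (binary) → 16 + 8 = 24 (decimal)
Compute 38 × 24 = 912
912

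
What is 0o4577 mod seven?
Convert 0o4577 (octal) → 4×512 + 5×64 + 7×8 + 7 = 2431 (decimal)
Convert seven (English words) → 7 (decimal)
Compute 2431 mod 7 = 2
2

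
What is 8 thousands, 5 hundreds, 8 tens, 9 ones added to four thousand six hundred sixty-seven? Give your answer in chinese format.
Convert 8 thousands, 5 hundreds, 8 tens, 9 ones (place-value notation) → 8×1000 + 5×100 + 8×10 + 9 = 8589 (decimal)
Convert four thousand six hundred sixty-seven (English words) → 4×1000 + 6×100 + 67 = 4667 (decimal)
Compute 8589 + 4667 = 13256
Convert 13256 (decimal) → 13256 = 1×10000 + 3×1000 + 2×100 + 5×10 + 6 → 一万三千二百五十六 (Chinese numeral)
一万三千二百五十六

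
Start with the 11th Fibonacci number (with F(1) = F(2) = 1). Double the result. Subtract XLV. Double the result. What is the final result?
Convert the 11th Fibonacci number (with F(1) = F(2) = 1) (Fibonacci index) → 1, 1, 2, 3, 5, 8, 13, 21, 34, 55, 89 → 89 (decimal)
Start: 89
89 × 2 = 178
Convert XLV (Roman numeral) → 40 + 5 = 45 (decimal)
178 - 45 = 133
133 × 2 = 266
266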